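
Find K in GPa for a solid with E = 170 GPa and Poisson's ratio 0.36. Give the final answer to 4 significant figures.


K = E / (3*(1-2*nu))
K = 170 / (3*(1-2*0.36))
K = 202.4 GPa


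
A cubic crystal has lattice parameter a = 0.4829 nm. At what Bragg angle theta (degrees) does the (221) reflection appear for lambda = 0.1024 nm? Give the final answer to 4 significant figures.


d = a / sqrt(h^2+k^2+l^2)
d = 0.4829 / sqrt(9) = 0.160967 nm
lambda = 2*d*sin(theta)  =>  sin(theta) = lambda / (2*d)
sin(theta) = 0.1024 / (2 * 0.160967) = 0.318078
theta = 18.55 deg


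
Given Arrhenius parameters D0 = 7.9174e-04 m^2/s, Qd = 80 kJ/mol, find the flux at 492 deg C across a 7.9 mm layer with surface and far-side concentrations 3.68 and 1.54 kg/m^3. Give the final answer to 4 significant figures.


Step 1: D = D0 * exp(-Qd/(R*T))
T = 492 + 273.15 = 765.15 K
D = 7.9174e-04 * exp(-80e3 / (8.314 * 765.15)) = 2.73533e-09 m^2/s
Step 2: J = D * (C1 - C2) / dx
J = 2.73533e-09 * (3.68 - 1.54) / 7.9e-03
J = 7.41e-07 kg/(m^2*s)


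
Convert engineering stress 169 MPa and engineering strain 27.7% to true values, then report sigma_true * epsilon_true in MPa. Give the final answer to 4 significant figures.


sigma_true = sigma_eng * (1 + epsilon_eng)
sigma_true = 169 * (1 + 0.277) = 215.813 MPa
epsilon_true = ln(1 + epsilon_eng)
epsilon_true = ln(1 + 0.277) = 0.244514
sigma_true * epsilon_true = 215.813 * 0.244514 = 52.77 MPa


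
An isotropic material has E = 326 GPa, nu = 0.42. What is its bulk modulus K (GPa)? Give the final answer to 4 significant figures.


K = E / (3*(1-2*nu))
K = 326 / (3*(1-2*0.42))
K = 679.2 GPa


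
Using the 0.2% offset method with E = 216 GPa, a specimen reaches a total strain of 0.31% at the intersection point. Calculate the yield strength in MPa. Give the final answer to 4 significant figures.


Offset strain = 0.002
Elastic strain at yield = total_strain - offset = 3.1e-03 - 0.002 = 1.1e-03
sigma_y = E * elastic_strain = 216000 * 1.1e-03
sigma_y = 237.6 MPa


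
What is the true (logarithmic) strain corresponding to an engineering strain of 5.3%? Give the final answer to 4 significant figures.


epsilon_true = ln(1 + epsilon_eng)
epsilon_true = ln(1 + 0.053)
epsilon_true = 0.05164


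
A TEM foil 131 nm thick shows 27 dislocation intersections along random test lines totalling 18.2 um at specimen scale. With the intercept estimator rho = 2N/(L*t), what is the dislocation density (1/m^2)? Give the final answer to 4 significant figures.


rho = 2N / (L * t)
L = 18.2 um = 1.82e-05 m, t = 131 nm = 1.31e-07 m
rho = 2 * 27 / (1.82e-05 * 1.31e-07)
rho = 2.265e+13 1/m^2


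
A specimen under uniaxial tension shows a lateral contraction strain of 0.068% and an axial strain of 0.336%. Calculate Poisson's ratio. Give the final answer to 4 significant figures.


nu = -epsilon_lat / epsilon_axial
Lateral strain is contraction (negative), so using magnitudes:
nu = 0.068 / 0.336
nu = 0.2024


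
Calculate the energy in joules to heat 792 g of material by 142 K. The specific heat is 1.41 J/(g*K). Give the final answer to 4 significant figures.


Q = m * cp * dT
Q = 792 * 1.41 * 142
Q = 158600 J


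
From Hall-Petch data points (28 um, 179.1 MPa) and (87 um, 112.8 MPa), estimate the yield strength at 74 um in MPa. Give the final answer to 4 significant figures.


sigma_y = sigma0 + k / sqrt(d)
1/sqrt(d1) = 1/sqrt(2.8e-05) = 188.982;  1/sqrt(d2) = 107.211
k = (sigma1 - sigma2) / (1/sqrt(d1) - 1/sqrt(d2)) = (179.1 - 112.8) / (188.982 - 107.211) = 0.810801 MPa*m^0.5
sigma0 = sigma1 - k/sqrt(d1) = 179.1 - 0.810801*188.982 = 25.873 MPa
sigma_y(d3) = 25.873 + 0.810801 / sqrt(7.4e-05) = 120.1 MPa


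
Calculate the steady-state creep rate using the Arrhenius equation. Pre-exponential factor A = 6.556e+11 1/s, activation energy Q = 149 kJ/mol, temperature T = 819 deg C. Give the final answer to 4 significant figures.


rate = A * exp(-Q / (R*T))
T = 819 + 273.15 = 1092.15 K
rate = 6.556e+11 * exp(-149e3 / (8.314 * 1092.15))
rate = 48990 1/s


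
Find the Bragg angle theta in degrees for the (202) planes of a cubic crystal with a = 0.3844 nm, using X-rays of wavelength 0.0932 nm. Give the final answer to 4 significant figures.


d = a / sqrt(h^2+k^2+l^2)
d = 0.3844 / sqrt(8) = 0.135906 nm
lambda = 2*d*sin(theta)  =>  sin(theta) = lambda / (2*d)
sin(theta) = 0.0932 / (2 * 0.135906) = 0.342884
theta = 20.05 deg


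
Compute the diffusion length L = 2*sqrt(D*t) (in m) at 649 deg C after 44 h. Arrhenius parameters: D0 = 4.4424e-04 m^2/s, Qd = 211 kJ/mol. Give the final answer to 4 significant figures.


Step 1: D = D0 * exp(-Qd/(R*T))
T = 922.15 K
D = 4.4424e-04 * exp(-211e3 / (8.314 * 922.15)) = 4.95697e-16 m^2/s
Step 2: L = 2*sqrt(D*t)
t = 44 h = 158400 s
L = 2*sqrt(4.95697e-16 * 158400) = 1.772e-05 m


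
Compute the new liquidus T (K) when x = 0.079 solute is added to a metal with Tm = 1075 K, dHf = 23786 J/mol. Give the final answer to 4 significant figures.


dT = R*Tm^2*x / dHf
dT = 8.314 * 1075^2 * 0.079 / 23786
dT = 31.9104 K
T_new = 1075 - 31.9104 = 1043 K


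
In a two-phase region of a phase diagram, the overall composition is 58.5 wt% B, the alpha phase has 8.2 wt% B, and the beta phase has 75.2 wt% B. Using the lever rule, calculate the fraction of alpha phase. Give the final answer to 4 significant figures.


f_alpha = (C_beta - C0) / (C_beta - C_alpha)
f_alpha = (75.2 - 58.5) / (75.2 - 8.2)
f_alpha = 0.2493


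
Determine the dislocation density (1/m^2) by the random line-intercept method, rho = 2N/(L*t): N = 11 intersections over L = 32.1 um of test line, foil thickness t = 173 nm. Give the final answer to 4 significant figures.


rho = 2N / (L * t)
L = 32.1 um = 3.21e-05 m, t = 173 nm = 1.73e-07 m
rho = 2 * 11 / (3.21e-05 * 1.73e-07)
rho = 3.962e+12 1/m^2


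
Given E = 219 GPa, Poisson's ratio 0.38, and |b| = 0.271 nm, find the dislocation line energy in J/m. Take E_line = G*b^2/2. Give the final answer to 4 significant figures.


Step 1: G = E / (2*(1+nu))
G = 219 / (2*(1+0.38)) = 79.3478 GPa = 7.93478e+10 Pa
Step 2: E_line = G*b^2/2
b = 0.271 nm = 2.71e-10 m
E_line = 0.5 * 7.93478e+10 * (2.71e-10)^2 = 2.914e-09 J/m


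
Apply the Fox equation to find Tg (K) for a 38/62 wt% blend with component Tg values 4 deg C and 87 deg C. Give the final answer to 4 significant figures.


1/Tg = w1/Tg1 + w2/Tg2 (in Kelvin)
Tg1 = 277.15 K, Tg2 = 360.15 K
1/Tg = 0.38/277.15 + 0.62/360.15
Tg = 323.4 K


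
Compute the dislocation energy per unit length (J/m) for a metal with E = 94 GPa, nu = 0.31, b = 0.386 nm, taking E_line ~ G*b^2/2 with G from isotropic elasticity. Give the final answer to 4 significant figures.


Step 1: G = E / (2*(1+nu))
G = 94 / (2*(1+0.31)) = 35.8779 GPa = 3.58779e+10 Pa
Step 2: E_line = G*b^2/2
b = 0.386 nm = 3.86e-10 m
E_line = 0.5 * 3.58779e+10 * (3.86e-10)^2 = 2.673e-09 J/m


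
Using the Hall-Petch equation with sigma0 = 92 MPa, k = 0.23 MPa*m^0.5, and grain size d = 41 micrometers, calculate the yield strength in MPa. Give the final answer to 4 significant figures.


sigma_y = sigma0 + k / sqrt(d)
d = 41 um = 4.1e-05 m
sigma_y = 92 + 0.23 / sqrt(4.1e-05)
sigma_y = 127.9 MPa


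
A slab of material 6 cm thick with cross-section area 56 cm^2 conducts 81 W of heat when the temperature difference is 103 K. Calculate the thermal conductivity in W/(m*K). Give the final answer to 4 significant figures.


k = Q*L / (A*dT)
L = 0.06 m, A = 5.6e-03 m^2
k = 81 * 0.06 / (5.6e-03 * 103)
k = 8.426 W/(m*K)


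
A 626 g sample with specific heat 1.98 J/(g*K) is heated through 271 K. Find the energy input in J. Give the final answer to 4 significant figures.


Q = m * cp * dT
Q = 626 * 1.98 * 271
Q = 335900 J


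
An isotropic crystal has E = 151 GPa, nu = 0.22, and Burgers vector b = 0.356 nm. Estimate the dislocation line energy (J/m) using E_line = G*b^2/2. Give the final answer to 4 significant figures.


Step 1: G = E / (2*(1+nu))
G = 151 / (2*(1+0.22)) = 61.8852 GPa = 6.18852e+10 Pa
Step 2: E_line = G*b^2/2
b = 0.356 nm = 3.56e-10 m
E_line = 0.5 * 6.18852e+10 * (3.56e-10)^2 = 3.922e-09 J/m


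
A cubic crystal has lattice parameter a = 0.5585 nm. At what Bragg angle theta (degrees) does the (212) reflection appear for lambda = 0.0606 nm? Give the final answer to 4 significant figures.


d = a / sqrt(h^2+k^2+l^2)
d = 0.5585 / sqrt(9) = 0.186167 nm
lambda = 2*d*sin(theta)  =>  sin(theta) = lambda / (2*d)
sin(theta) = 0.0606 / (2 * 0.186167) = 0.162757
theta = 9.367 deg


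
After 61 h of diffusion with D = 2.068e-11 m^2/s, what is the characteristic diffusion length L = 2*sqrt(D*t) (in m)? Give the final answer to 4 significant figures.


t = 61 hr = 219600 s
Diffusion length = 2*sqrt(D*t)
= 2*sqrt(2.068e-11 * 219600)
= 4.262e-03 m


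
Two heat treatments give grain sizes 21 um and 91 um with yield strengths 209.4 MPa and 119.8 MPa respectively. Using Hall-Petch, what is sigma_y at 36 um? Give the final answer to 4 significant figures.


sigma_y = sigma0 + k / sqrt(d)
1/sqrt(d1) = 1/sqrt(2.1e-05) = 218.218;  1/sqrt(d2) = 104.828
k = (sigma1 - sigma2) / (1/sqrt(d1) - 1/sqrt(d2)) = (209.4 - 119.8) / (218.218 - 104.828) = 0.790197 MPa*m^0.5
sigma0 = sigma1 - k/sqrt(d1) = 209.4 - 0.790197*218.218 = 36.9648 MPa
sigma_y(d3) = 36.9648 + 0.790197 / sqrt(3.6e-05) = 168.7 MPa


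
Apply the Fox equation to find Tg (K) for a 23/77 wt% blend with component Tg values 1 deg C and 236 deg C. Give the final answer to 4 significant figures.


1/Tg = w1/Tg1 + w2/Tg2 (in Kelvin)
Tg1 = 274.15 K, Tg2 = 509.15 K
1/Tg = 0.23/274.15 + 0.77/509.15
Tg = 425.3 K


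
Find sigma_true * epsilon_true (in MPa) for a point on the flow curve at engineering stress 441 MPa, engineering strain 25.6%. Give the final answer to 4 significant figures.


sigma_true = sigma_eng * (1 + epsilon_eng)
sigma_true = 441 * (1 + 0.256) = 553.896 MPa
epsilon_true = ln(1 + epsilon_eng)
epsilon_true = ln(1 + 0.256) = 0.227932
sigma_true * epsilon_true = 553.896 * 0.227932 = 126.3 MPa


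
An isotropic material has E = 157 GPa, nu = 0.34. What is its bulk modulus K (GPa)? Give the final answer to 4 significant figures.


K = E / (3*(1-2*nu))
K = 157 / (3*(1-2*0.34))
K = 163.5 GPa


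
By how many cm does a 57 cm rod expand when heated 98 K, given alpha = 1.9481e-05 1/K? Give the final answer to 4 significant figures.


dL = L0 * alpha * dT
dL = 57 * 1.9481e-05 * 98
dL = 0.1088 cm


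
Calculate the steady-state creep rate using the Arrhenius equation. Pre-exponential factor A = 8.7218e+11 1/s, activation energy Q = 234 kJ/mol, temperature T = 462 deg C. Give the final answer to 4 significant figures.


rate = A * exp(-Q / (R*T))
T = 462 + 273.15 = 735.15 K
rate = 8.7218e+11 * exp(-234e3 / (8.314 * 735.15))
rate = 2.059e-05 1/s


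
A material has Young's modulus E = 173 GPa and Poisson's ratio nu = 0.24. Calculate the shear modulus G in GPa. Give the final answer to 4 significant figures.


G = E / (2*(1+nu))
G = 173 / (2*(1+0.24))
G = 69.76 GPa


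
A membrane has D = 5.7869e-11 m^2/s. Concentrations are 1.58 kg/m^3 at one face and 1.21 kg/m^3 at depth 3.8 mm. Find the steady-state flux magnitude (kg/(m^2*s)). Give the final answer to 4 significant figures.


J = -D * (dC/dx) = D * (C1 - C2) / dx
J = 5.7869e-11 * (1.58 - 1.21) / 3.8e-03
J = 5.635e-09 kg/(m^2*s)


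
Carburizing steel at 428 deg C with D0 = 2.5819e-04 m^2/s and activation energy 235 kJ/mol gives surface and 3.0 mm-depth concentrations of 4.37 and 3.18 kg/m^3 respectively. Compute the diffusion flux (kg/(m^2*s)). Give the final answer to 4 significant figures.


Step 1: D = D0 * exp(-Qd/(R*T))
T = 428 + 273.15 = 701.15 K
D = 2.5819e-04 * exp(-235e3 / (8.314 * 701.15)) = 8.01962e-22 m^2/s
Step 2: J = D * (C1 - C2) / dx
J = 8.01962e-22 * (4.37 - 3.18) / 3e-03
J = 3.181e-19 kg/(m^2*s)


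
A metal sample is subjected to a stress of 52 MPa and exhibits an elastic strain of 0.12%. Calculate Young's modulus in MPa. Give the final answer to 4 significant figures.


E = sigma / epsilon
epsilon = 0.12% = 1.2e-03
E = 52 / 1.2e-03
E = 43330 MPa


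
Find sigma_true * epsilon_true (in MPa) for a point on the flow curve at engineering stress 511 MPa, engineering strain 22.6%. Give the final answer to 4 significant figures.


sigma_true = sigma_eng * (1 + epsilon_eng)
sigma_true = 511 * (1 + 0.226) = 626.486 MPa
epsilon_true = ln(1 + epsilon_eng)
epsilon_true = ln(1 + 0.226) = 0.203757
sigma_true * epsilon_true = 626.486 * 0.203757 = 127.7 MPa


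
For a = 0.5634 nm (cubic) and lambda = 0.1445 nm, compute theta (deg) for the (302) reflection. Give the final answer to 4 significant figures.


d = a / sqrt(h^2+k^2+l^2)
d = 0.5634 / sqrt(13) = 0.156259 nm
lambda = 2*d*sin(theta)  =>  sin(theta) = lambda / (2*d)
sin(theta) = 0.1445 / (2 * 0.156259) = 0.462373
theta = 27.54 deg


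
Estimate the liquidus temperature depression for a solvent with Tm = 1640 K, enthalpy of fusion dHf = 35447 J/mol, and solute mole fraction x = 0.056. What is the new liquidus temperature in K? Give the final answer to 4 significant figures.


dT = R*Tm^2*x / dHf
dT = 8.314 * 1640^2 * 0.056 / 35447
dT = 35.327 K
T_new = 1640 - 35.327 = 1605 K


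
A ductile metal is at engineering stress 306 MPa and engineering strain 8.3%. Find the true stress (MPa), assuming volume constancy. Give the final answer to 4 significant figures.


sigma_true = sigma_eng * (1 + epsilon_eng)
sigma_true = 306 * (1 + 0.083)
sigma_true = 331.4 MPa


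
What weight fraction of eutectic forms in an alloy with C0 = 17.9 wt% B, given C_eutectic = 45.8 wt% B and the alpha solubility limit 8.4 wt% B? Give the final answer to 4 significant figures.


f_primary = (C_e - C0) / (C_e - C_alpha_max)
f_primary = (45.8 - 17.9) / (45.8 - 8.4)
f_primary = 0.745989
f_eutectic = 1 - 0.745989 = 0.254


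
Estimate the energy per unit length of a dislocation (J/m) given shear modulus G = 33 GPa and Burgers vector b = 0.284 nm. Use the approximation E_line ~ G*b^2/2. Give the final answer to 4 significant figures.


E = G*b^2/2
b = 0.284 nm = 2.84e-10 m
G = 33 GPa = 3.3e+10 Pa
E = 0.5 * 3.3e+10 * (2.84e-10)^2
E = 1.331e-09 J/m


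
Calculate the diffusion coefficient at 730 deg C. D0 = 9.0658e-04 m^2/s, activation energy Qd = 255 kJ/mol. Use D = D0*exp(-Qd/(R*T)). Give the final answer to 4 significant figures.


D = D0 * exp(-Qd / (R*T))
T = 1003.15 K
D = 9.0658e-04 * exp(-255e3 / (8.314 * 1003.15))
D = 4.774e-17 m^2/s


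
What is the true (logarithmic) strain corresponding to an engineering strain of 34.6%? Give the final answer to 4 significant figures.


epsilon_true = ln(1 + epsilon_eng)
epsilon_true = ln(1 + 0.346)
epsilon_true = 0.2971


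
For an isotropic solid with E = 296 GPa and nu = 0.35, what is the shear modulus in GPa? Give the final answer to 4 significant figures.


G = E / (2*(1+nu))
G = 296 / (2*(1+0.35))
G = 109.6 GPa


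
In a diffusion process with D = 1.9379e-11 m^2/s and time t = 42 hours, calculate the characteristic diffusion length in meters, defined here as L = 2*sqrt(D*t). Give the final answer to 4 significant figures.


t = 42 hr = 151200 s
Diffusion length = 2*sqrt(D*t)
= 2*sqrt(1.9379e-11 * 151200)
= 3.424e-03 m


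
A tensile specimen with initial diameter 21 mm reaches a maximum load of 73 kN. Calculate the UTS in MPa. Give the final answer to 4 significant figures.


A0 = pi*(d/2)^2 = pi*(21/2)^2 = 346.361 mm^2
UTS = F_max / A0 = 73*1000 / 346.361
UTS = 210.8 MPa


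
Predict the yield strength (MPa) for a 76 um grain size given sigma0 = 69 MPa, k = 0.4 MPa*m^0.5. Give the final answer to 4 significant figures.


sigma_y = sigma0 + k / sqrt(d)
d = 76 um = 7.6e-05 m
sigma_y = 69 + 0.4 / sqrt(7.6e-05)
sigma_y = 114.9 MPa


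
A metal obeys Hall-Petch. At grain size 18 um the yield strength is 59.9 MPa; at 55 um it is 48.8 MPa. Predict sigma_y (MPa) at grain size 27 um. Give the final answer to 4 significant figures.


sigma_y = sigma0 + k / sqrt(d)
1/sqrt(d1) = 1/sqrt(1.8e-05) = 235.702;  1/sqrt(d2) = 134.84
k = (sigma1 - sigma2) / (1/sqrt(d1) - 1/sqrt(d2)) = (59.9 - 48.8) / (235.702 - 134.84) = 0.110051 MPa*m^0.5
sigma0 = sigma1 - k/sqrt(d1) = 59.9 - 0.110051*235.702 = 33.9607 MPa
sigma_y(d3) = 33.9607 + 0.110051 / sqrt(2.7e-05) = 55.14 MPa


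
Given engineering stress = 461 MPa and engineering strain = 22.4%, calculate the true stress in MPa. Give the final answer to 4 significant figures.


sigma_true = sigma_eng * (1 + epsilon_eng)
sigma_true = 461 * (1 + 0.224)
sigma_true = 564.3 MPa


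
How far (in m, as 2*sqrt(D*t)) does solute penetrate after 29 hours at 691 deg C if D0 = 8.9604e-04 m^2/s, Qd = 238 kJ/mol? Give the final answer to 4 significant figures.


Step 1: D = D0 * exp(-Qd/(R*T))
T = 964.15 K
D = 8.9604e-04 * exp(-238e3 / (8.314 * 964.15)) = 1.14226e-16 m^2/s
Step 2: L = 2*sqrt(D*t)
t = 29 h = 104400 s
L = 2*sqrt(1.14226e-16 * 104400) = 6.907e-06 m


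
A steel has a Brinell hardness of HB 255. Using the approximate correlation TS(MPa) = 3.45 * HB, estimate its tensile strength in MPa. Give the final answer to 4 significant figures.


TS (MPa) = 3.45 * HB
TS = 3.45 * 255
TS = 879.8 MPa


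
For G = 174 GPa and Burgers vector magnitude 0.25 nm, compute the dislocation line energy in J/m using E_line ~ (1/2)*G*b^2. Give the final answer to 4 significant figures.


E = G*b^2/2
b = 0.25 nm = 2.5e-10 m
G = 174 GPa = 1.74e+11 Pa
E = 0.5 * 1.74e+11 * (2.5e-10)^2
E = 5.438e-09 J/m


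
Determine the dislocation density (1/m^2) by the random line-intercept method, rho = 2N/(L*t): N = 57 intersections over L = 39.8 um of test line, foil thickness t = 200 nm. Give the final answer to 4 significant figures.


rho = 2N / (L * t)
L = 39.8 um = 3.98e-05 m, t = 200 nm = 2e-07 m
rho = 2 * 57 / (3.98e-05 * 2e-07)
rho = 1.432e+13 1/m^2


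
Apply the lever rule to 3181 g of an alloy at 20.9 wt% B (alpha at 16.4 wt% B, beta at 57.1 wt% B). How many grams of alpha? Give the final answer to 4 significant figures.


f_alpha = (C_beta - C0) / (C_beta - C_alpha)
f_alpha = (57.1 - 20.9) / (57.1 - 16.4) = 0.889435
m_alpha = f_alpha * m_total = 0.889435 * 3181 = 2829 g


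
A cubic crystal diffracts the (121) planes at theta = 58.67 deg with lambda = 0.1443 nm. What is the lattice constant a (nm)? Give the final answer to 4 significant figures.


d = lambda / (2*sin(theta))
d = 0.1443 / (2*sin(58.67 deg))
d = 0.0844663 nm
a = d * sqrt(h^2+k^2+l^2) = 0.0844663 * sqrt(6)
a = 0.2069 nm


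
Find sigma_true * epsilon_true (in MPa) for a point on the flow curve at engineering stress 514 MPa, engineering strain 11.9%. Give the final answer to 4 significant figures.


sigma_true = sigma_eng * (1 + epsilon_eng)
sigma_true = 514 * (1 + 0.119) = 575.166 MPa
epsilon_true = ln(1 + epsilon_eng)
epsilon_true = ln(1 + 0.119) = 0.112435
sigma_true * epsilon_true = 575.166 * 0.112435 = 64.67 MPa


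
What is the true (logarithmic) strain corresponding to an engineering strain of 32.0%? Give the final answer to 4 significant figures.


epsilon_true = ln(1 + epsilon_eng)
epsilon_true = ln(1 + 0.32)
epsilon_true = 0.2776


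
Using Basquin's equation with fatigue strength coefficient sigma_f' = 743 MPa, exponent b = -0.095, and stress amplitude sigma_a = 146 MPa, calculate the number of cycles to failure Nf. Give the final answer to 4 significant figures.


sigma_a = sigma_f' * (2*Nf)^b
2*Nf = (sigma_a / sigma_f')^(1/b)
2*Nf = (146 / 743)^(1/-0.095)
2*Nf = 2.7433e+07
Nf = 1.372e+07 cycles


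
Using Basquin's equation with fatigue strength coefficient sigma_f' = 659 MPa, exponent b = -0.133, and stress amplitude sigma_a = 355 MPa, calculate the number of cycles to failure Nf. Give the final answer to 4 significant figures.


sigma_a = sigma_f' * (2*Nf)^b
2*Nf = (sigma_a / sigma_f')^(1/b)
2*Nf = (355 / 659)^(1/-0.133)
2*Nf = 104.708
Nf = 52.35 cycles


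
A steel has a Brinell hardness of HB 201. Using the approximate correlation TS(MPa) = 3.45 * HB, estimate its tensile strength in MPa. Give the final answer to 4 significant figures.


TS (MPa) = 3.45 * HB
TS = 3.45 * 201
TS = 693.5 MPa


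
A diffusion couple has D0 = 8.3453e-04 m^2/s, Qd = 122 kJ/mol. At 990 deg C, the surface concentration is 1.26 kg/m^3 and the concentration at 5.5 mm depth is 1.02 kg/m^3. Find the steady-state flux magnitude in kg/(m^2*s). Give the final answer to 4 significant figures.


Step 1: D = D0 * exp(-Qd/(R*T))
T = 990 + 273.15 = 1263.15 K
D = 8.3453e-04 * exp(-122e3 / (8.314 * 1263.15)) = 7.52025e-09 m^2/s
Step 2: J = D * (C1 - C2) / dx
J = 7.52025e-09 * (1.26 - 1.02) / 5.5e-03
J = 3.282e-07 kg/(m^2*s)


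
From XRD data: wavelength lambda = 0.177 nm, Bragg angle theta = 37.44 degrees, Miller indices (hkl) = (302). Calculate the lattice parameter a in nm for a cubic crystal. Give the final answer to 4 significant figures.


d = lambda / (2*sin(theta))
d = 0.177 / (2*sin(37.44 deg))
d = 0.145576 nm
a = d * sqrt(h^2+k^2+l^2) = 0.145576 * sqrt(13)
a = 0.5249 nm


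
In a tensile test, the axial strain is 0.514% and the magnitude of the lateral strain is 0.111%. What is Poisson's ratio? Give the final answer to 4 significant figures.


nu = -epsilon_lat / epsilon_axial
Lateral strain is contraction (negative), so using magnitudes:
nu = 0.111 / 0.514
nu = 0.216


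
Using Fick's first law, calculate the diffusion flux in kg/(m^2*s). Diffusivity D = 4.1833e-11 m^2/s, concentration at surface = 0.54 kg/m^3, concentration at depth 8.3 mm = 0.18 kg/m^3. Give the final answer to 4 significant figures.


J = -D * (dC/dx) = D * (C1 - C2) / dx
J = 4.1833e-11 * (0.54 - 0.18) / 8.3e-03
J = 1.814e-09 kg/(m^2*s)


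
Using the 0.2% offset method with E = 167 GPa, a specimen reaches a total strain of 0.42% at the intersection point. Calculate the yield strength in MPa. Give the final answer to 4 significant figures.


Offset strain = 0.002
Elastic strain at yield = total_strain - offset = 4.2e-03 - 0.002 = 2.2e-03
sigma_y = E * elastic_strain = 167000 * 2.2e-03
sigma_y = 367.4 MPa


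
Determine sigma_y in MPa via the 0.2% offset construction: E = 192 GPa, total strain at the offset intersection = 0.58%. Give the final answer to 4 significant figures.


Offset strain = 0.002
Elastic strain at yield = total_strain - offset = 5.8e-03 - 0.002 = 3.8e-03
sigma_y = E * elastic_strain = 192000 * 3.8e-03
sigma_y = 729.6 MPa


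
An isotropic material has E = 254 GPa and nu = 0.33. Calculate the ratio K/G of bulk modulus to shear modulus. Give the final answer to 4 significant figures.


G = E / (2*(1+nu))
G = 254 / (2*(1+0.33)) = 95.4887 GPa
K = E / (3*(1-2*nu))
K = 254 / (3*(1-2*0.33)) = 249.02 GPa
K/G = 249.02 / 95.4887 = 2.608


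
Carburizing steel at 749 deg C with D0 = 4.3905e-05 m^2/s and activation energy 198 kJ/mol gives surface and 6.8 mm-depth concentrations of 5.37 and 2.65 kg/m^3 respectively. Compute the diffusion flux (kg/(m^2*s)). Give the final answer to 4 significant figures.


Step 1: D = D0 * exp(-Qd/(R*T))
T = 749 + 273.15 = 1022.15 K
D = 4.3905e-05 * exp(-198e3 / (8.314 * 1022.15)) = 3.3405e-15 m^2/s
Step 2: J = D * (C1 - C2) / dx
J = 3.3405e-15 * (5.37 - 2.65) / 6.8e-03
J = 1.336e-12 kg/(m^2*s)


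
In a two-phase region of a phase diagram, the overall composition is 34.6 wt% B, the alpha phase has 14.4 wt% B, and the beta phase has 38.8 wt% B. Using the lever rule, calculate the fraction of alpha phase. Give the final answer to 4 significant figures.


f_alpha = (C_beta - C0) / (C_beta - C_alpha)
f_alpha = (38.8 - 34.6) / (38.8 - 14.4)
f_alpha = 0.1721


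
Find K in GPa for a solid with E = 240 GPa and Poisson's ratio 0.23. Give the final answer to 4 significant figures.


K = E / (3*(1-2*nu))
K = 240 / (3*(1-2*0.23))
K = 148.1 GPa


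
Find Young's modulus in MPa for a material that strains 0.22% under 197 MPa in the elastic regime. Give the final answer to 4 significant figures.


E = sigma / epsilon
epsilon = 0.22% = 2.2e-03
E = 197 / 2.2e-03
E = 89550 MPa


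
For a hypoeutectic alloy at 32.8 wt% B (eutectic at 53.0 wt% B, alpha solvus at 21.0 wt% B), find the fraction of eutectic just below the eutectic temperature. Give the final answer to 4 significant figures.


f_primary = (C_e - C0) / (C_e - C_alpha_max)
f_primary = (53.0 - 32.8) / (53.0 - 21.0)
f_primary = 0.63125
f_eutectic = 1 - 0.63125 = 0.3688


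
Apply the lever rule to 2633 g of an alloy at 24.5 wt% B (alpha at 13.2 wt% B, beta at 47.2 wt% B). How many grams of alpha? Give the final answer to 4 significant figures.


f_alpha = (C_beta - C0) / (C_beta - C_alpha)
f_alpha = (47.2 - 24.5) / (47.2 - 13.2) = 0.667647
m_alpha = f_alpha * m_total = 0.667647 * 2633 = 1758 g


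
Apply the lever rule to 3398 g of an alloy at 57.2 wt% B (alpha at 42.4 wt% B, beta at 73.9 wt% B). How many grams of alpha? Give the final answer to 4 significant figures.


f_alpha = (C_beta - C0) / (C_beta - C_alpha)
f_alpha = (73.9 - 57.2) / (73.9 - 42.4) = 0.530159
m_alpha = f_alpha * m_total = 0.530159 * 3398 = 1801 g


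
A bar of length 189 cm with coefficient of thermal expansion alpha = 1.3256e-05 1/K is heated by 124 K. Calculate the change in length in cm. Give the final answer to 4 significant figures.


dL = L0 * alpha * dT
dL = 189 * 1.3256e-05 * 124
dL = 0.3107 cm


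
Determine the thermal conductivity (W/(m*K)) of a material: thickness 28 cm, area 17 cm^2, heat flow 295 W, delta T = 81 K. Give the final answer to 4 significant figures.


k = Q*L / (A*dT)
L = 0.28 m, A = 1.7e-03 m^2
k = 295 * 0.28 / (1.7e-03 * 81)
k = 599.9 W/(m*K)


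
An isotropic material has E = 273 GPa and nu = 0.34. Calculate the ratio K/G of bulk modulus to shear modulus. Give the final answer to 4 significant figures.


G = E / (2*(1+nu))
G = 273 / (2*(1+0.34)) = 101.866 GPa
K = E / (3*(1-2*nu))
K = 273 / (3*(1-2*0.34)) = 284.375 GPa
K/G = 284.375 / 101.866 = 2.792


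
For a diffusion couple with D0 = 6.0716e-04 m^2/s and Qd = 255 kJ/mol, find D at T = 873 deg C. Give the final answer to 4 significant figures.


D = D0 * exp(-Qd / (R*T))
T = 1146.15 K
D = 6.0716e-04 * exp(-255e3 / (8.314 * 1146.15))
D = 1.45e-15 m^2/s


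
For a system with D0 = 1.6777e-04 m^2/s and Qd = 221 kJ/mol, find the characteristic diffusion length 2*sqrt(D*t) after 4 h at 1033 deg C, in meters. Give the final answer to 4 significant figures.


Step 1: D = D0 * exp(-Qd/(R*T))
T = 1306.15 K
D = 1.6777e-04 * exp(-221e3 / (8.314 * 1306.15)) = 2.43398e-13 m^2/s
Step 2: L = 2*sqrt(D*t)
t = 4 h = 14400 s
L = 2*sqrt(2.43398e-13 * 14400) = 1.184e-04 m


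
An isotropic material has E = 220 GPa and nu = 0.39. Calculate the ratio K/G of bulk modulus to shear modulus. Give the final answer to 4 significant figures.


G = E / (2*(1+nu))
G = 220 / (2*(1+0.39)) = 79.1367 GPa
K = E / (3*(1-2*nu))
K = 220 / (3*(1-2*0.39)) = 333.333 GPa
K/G = 333.333 / 79.1367 = 4.212


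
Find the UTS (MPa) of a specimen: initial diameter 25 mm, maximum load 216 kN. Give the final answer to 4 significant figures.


A0 = pi*(d/2)^2 = pi*(25/2)^2 = 490.874 mm^2
UTS = F_max / A0 = 216*1000 / 490.874
UTS = 440 MPa


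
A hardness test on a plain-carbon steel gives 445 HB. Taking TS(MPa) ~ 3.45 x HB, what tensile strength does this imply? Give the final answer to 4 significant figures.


TS (MPa) = 3.45 * HB
TS = 3.45 * 445
TS = 1535 MPa


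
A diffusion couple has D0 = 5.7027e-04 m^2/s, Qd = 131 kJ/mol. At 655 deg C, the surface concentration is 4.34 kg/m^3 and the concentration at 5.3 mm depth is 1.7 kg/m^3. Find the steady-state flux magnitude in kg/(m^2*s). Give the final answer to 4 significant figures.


Step 1: D = D0 * exp(-Qd/(R*T))
T = 655 + 273.15 = 928.15 K
D = 5.7027e-04 * exp(-131e3 / (8.314 * 928.15)) = 2.4175e-11 m^2/s
Step 2: J = D * (C1 - C2) / dx
J = 2.4175e-11 * (4.34 - 1.7) / 5.3e-03
J = 1.204e-08 kg/(m^2*s)


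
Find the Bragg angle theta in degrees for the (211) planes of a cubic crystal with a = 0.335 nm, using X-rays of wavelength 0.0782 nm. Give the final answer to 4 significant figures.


d = a / sqrt(h^2+k^2+l^2)
d = 0.335 / sqrt(6) = 0.136763 nm
lambda = 2*d*sin(theta)  =>  sin(theta) = lambda / (2*d)
sin(theta) = 0.0782 / (2 * 0.136763) = 0.285896
theta = 16.61 deg


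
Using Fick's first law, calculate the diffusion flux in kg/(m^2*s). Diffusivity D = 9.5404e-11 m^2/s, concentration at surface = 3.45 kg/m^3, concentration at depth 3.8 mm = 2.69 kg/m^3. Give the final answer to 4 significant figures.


J = -D * (dC/dx) = D * (C1 - C2) / dx
J = 9.5404e-11 * (3.45 - 2.69) / 3.8e-03
J = 1.908e-08 kg/(m^2*s)


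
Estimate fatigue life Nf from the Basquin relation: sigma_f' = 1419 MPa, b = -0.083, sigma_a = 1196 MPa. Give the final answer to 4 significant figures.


sigma_a = sigma_f' * (2*Nf)^b
2*Nf = (sigma_a / sigma_f')^(1/b)
2*Nf = (1196 / 1419)^(1/-0.083)
2*Nf = 7.845
Nf = 3.923 cycles


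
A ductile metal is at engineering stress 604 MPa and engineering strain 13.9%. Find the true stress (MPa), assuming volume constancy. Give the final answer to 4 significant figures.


sigma_true = sigma_eng * (1 + epsilon_eng)
sigma_true = 604 * (1 + 0.139)
sigma_true = 688 MPa


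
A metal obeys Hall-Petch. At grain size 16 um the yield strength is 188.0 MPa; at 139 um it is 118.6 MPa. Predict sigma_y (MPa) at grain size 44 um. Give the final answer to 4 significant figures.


sigma_y = sigma0 + k / sqrt(d)
1/sqrt(d1) = 1/sqrt(1.6e-05) = 250;  1/sqrt(d2) = 84.8189
k = (sigma1 - sigma2) / (1/sqrt(d1) - 1/sqrt(d2)) = (188.0 - 118.6) / (250 - 84.8189) = 0.420145 MPa*m^0.5
sigma0 = sigma1 - k/sqrt(d1) = 188.0 - 0.420145*250 = 82.9638 MPa
sigma_y(d3) = 82.9638 + 0.420145 / sqrt(4.4e-05) = 146.3 MPa


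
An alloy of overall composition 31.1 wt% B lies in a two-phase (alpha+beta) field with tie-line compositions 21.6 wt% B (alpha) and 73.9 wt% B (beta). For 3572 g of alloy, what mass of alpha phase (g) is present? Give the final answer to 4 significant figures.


f_alpha = (C_beta - C0) / (C_beta - C_alpha)
f_alpha = (73.9 - 31.1) / (73.9 - 21.6) = 0.818356
m_alpha = f_alpha * m_total = 0.818356 * 3572 = 2923 g


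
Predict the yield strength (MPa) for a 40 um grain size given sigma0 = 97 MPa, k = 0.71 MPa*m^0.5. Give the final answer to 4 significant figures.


sigma_y = sigma0 + k / sqrt(d)
d = 40 um = 4e-05 m
sigma_y = 97 + 0.71 / sqrt(4e-05)
sigma_y = 209.3 MPa


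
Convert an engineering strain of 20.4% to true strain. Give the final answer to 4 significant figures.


epsilon_true = ln(1 + epsilon_eng)
epsilon_true = ln(1 + 0.204)
epsilon_true = 0.1856


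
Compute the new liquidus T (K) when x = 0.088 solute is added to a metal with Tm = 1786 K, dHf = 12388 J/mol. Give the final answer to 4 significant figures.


dT = R*Tm^2*x / dHf
dT = 8.314 * 1786^2 * 0.088 / 12388
dT = 188.389 K
T_new = 1786 - 188.389 = 1598 K


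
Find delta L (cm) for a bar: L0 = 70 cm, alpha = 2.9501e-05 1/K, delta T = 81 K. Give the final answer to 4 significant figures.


dL = L0 * alpha * dT
dL = 70 * 2.9501e-05 * 81
dL = 0.1673 cm


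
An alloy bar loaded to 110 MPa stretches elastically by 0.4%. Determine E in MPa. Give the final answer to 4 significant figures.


E = sigma / epsilon
epsilon = 0.4% = 4e-03
E = 110 / 4e-03
E = 27500 MPa


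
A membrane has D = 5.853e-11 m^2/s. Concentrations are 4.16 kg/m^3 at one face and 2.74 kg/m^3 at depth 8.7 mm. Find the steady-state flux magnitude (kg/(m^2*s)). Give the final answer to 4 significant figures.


J = -D * (dC/dx) = D * (C1 - C2) / dx
J = 5.853e-11 * (4.16 - 2.74) / 8.7e-03
J = 9.553e-09 kg/(m^2*s)


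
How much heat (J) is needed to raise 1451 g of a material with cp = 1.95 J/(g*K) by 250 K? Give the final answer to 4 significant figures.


Q = m * cp * dT
Q = 1451 * 1.95 * 250
Q = 707400 J


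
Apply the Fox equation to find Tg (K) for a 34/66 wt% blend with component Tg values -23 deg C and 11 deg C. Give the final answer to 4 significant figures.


1/Tg = w1/Tg1 + w2/Tg2 (in Kelvin)
Tg1 = 250.15 K, Tg2 = 284.15 K
1/Tg = 0.34/250.15 + 0.66/284.15
Tg = 271.6 K


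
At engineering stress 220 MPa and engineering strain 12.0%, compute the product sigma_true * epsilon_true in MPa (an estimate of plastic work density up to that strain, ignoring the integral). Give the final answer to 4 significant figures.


sigma_true = sigma_eng * (1 + epsilon_eng)
sigma_true = 220 * (1 + 0.12) = 246.4 MPa
epsilon_true = ln(1 + epsilon_eng)
epsilon_true = ln(1 + 0.12) = 0.113329
sigma_true * epsilon_true = 246.4 * 0.113329 = 27.92 MPa


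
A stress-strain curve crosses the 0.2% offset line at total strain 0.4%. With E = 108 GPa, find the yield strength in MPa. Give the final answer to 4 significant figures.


Offset strain = 0.002
Elastic strain at yield = total_strain - offset = 4e-03 - 0.002 = 2e-03
sigma_y = E * elastic_strain = 108000 * 2e-03
sigma_y = 216 MPa


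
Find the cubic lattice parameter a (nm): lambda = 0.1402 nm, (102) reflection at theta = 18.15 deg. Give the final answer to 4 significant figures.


d = lambda / (2*sin(theta))
d = 0.1402 / (2*sin(18.15 deg))
d = 0.225036 nm
a = d * sqrt(h^2+k^2+l^2) = 0.225036 * sqrt(5)
a = 0.5032 nm


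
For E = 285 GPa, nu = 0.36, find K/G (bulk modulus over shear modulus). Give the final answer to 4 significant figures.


G = E / (2*(1+nu))
G = 285 / (2*(1+0.36)) = 104.779 GPa
K = E / (3*(1-2*nu))
K = 285 / (3*(1-2*0.36)) = 339.286 GPa
K/G = 339.286 / 104.779 = 3.238


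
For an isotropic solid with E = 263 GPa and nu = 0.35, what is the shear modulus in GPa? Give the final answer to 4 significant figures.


G = E / (2*(1+nu))
G = 263 / (2*(1+0.35))
G = 97.41 GPa


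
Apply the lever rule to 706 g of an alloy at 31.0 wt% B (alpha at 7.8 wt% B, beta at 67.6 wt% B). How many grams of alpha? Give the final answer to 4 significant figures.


f_alpha = (C_beta - C0) / (C_beta - C_alpha)
f_alpha = (67.6 - 31.0) / (67.6 - 7.8) = 0.61204
m_alpha = f_alpha * m_total = 0.61204 * 706 = 432.1 g


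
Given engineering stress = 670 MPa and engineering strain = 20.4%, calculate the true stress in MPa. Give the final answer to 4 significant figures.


sigma_true = sigma_eng * (1 + epsilon_eng)
sigma_true = 670 * (1 + 0.204)
sigma_true = 806.7 MPa


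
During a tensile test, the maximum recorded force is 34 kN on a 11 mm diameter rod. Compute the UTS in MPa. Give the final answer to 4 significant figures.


A0 = pi*(d/2)^2 = pi*(11/2)^2 = 95.0332 mm^2
UTS = F_max / A0 = 34*1000 / 95.0332
UTS = 357.8 MPa


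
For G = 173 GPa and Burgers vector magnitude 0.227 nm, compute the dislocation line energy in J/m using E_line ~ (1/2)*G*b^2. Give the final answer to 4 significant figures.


E = G*b^2/2
b = 0.227 nm = 2.27e-10 m
G = 173 GPa = 1.73e+11 Pa
E = 0.5 * 1.73e+11 * (2.27e-10)^2
E = 4.457e-09 J/m


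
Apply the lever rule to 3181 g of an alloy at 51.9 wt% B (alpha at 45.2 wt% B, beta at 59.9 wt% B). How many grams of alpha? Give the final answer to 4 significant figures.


f_alpha = (C_beta - C0) / (C_beta - C_alpha)
f_alpha = (59.9 - 51.9) / (59.9 - 45.2) = 0.544218
m_alpha = f_alpha * m_total = 0.544218 * 3181 = 1731 g


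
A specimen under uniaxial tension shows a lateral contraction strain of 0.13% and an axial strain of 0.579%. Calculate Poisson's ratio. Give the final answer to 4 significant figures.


nu = -epsilon_lat / epsilon_axial
Lateral strain is contraction (negative), so using magnitudes:
nu = 0.13 / 0.579
nu = 0.2245


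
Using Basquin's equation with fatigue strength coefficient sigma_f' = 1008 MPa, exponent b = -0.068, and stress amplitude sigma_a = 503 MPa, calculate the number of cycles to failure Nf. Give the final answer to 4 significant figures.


sigma_a = sigma_f' * (2*Nf)^b
2*Nf = (sigma_a / sigma_f')^(1/b)
2*Nf = (503 / 1008)^(1/-0.068)
2*Nf = 27516.7
Nf = 13760 cycles


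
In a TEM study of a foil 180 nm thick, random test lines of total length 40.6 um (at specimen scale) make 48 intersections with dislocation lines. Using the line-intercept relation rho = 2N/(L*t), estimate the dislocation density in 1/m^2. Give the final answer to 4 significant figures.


rho = 2N / (L * t)
L = 40.6 um = 4.06e-05 m, t = 180 nm = 1.8e-07 m
rho = 2 * 48 / (4.06e-05 * 1.8e-07)
rho = 1.314e+13 1/m^2


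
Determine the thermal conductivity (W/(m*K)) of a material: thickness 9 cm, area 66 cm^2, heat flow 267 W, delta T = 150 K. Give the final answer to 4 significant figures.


k = Q*L / (A*dT)
L = 0.09 m, A = 6.6e-03 m^2
k = 267 * 0.09 / (6.6e-03 * 150)
k = 24.27 W/(m*K)


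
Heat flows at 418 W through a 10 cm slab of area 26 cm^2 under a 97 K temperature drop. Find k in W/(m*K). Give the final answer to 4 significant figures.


k = Q*L / (A*dT)
L = 0.1 m, A = 2.6e-03 m^2
k = 418 * 0.1 / (2.6e-03 * 97)
k = 165.7 W/(m*K)


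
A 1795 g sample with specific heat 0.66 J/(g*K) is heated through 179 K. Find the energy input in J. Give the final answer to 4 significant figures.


Q = m * cp * dT
Q = 1795 * 0.66 * 179
Q = 212100 J


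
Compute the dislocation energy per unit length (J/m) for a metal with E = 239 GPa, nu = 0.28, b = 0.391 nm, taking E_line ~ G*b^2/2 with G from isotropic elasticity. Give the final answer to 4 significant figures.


Step 1: G = E / (2*(1+nu))
G = 239 / (2*(1+0.28)) = 93.3594 GPa = 9.33594e+10 Pa
Step 2: E_line = G*b^2/2
b = 0.391 nm = 3.91e-10 m
E_line = 0.5 * 9.33594e+10 * (3.91e-10)^2 = 7.136e-09 J/m


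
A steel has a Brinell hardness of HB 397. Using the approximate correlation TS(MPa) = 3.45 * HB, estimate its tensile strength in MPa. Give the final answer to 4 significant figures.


TS (MPa) = 3.45 * HB
TS = 3.45 * 397
TS = 1370 MPa


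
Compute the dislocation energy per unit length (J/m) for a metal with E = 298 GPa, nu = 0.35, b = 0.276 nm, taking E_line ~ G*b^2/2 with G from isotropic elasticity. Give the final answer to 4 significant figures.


Step 1: G = E / (2*(1+nu))
G = 298 / (2*(1+0.35)) = 110.37 GPa = 1.1037e+11 Pa
Step 2: E_line = G*b^2/2
b = 0.276 nm = 2.76e-10 m
E_line = 0.5 * 1.1037e+11 * (2.76e-10)^2 = 4.204e-09 J/m


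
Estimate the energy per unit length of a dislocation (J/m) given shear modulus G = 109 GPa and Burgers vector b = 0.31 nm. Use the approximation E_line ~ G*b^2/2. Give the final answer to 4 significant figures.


E = G*b^2/2
b = 0.31 nm = 3.1e-10 m
G = 109 GPa = 1.09e+11 Pa
E = 0.5 * 1.09e+11 * (3.1e-10)^2
E = 5.237e-09 J/m


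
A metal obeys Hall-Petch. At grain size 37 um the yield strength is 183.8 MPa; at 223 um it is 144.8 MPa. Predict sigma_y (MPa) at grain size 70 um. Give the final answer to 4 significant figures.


sigma_y = sigma0 + k / sqrt(d)
1/sqrt(d1) = 1/sqrt(3.7e-05) = 164.399;  1/sqrt(d2) = 66.965
k = (sigma1 - sigma2) / (1/sqrt(d1) - 1/sqrt(d2)) = (183.8 - 144.8) / (164.399 - 66.965) = 0.400271 MPa*m^0.5
sigma0 = sigma1 - k/sqrt(d1) = 183.8 - 0.400271*164.399 = 117.996 MPa
sigma_y(d3) = 117.996 + 0.400271 / sqrt(7e-05) = 165.8 MPa


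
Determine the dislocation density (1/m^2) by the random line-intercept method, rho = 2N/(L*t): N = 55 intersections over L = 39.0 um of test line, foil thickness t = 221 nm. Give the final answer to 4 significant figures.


rho = 2N / (L * t)
L = 39.0 um = 3.9e-05 m, t = 221 nm = 2.21e-07 m
rho = 2 * 55 / (3.9e-05 * 2.21e-07)
rho = 1.276e+13 1/m^2


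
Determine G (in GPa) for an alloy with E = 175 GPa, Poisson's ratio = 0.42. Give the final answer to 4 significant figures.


G = E / (2*(1+nu))
G = 175 / (2*(1+0.42))
G = 61.62 GPa


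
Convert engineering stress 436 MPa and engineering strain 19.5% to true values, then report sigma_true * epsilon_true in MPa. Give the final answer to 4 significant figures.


sigma_true = sigma_eng * (1 + epsilon_eng)
sigma_true = 436 * (1 + 0.195) = 521.02 MPa
epsilon_true = ln(1 + epsilon_eng)
epsilon_true = ln(1 + 0.195) = 0.178146
sigma_true * epsilon_true = 521.02 * 0.178146 = 92.82 MPa
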